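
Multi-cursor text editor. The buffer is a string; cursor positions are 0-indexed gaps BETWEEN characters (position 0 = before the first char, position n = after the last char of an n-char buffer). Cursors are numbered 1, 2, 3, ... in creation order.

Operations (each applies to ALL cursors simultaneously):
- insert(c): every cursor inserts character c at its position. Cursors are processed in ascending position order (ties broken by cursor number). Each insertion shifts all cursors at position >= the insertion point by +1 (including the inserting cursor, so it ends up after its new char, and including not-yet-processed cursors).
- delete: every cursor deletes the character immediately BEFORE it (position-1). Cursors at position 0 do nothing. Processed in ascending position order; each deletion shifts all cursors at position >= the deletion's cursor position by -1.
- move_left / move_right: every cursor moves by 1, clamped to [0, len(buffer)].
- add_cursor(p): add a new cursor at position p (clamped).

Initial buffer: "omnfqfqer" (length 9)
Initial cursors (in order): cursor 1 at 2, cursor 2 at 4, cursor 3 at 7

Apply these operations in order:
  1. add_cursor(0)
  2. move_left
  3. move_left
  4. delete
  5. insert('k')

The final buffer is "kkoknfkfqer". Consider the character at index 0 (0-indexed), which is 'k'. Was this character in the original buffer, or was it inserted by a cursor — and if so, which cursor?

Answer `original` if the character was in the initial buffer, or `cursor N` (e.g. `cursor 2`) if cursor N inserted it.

Answer: cursor 1

Derivation:
After op 1 (add_cursor(0)): buffer="omnfqfqer" (len 9), cursors c4@0 c1@2 c2@4 c3@7, authorship .........
After op 2 (move_left): buffer="omnfqfqer" (len 9), cursors c4@0 c1@1 c2@3 c3@6, authorship .........
After op 3 (move_left): buffer="omnfqfqer" (len 9), cursors c1@0 c4@0 c2@2 c3@5, authorship .........
After op 4 (delete): buffer="onffqer" (len 7), cursors c1@0 c4@0 c2@1 c3@3, authorship .......
After op 5 (insert('k')): buffer="kkoknfkfqer" (len 11), cursors c1@2 c4@2 c2@4 c3@7, authorship 14.2..3....
Authorship (.=original, N=cursor N): 1 4 . 2 . . 3 . . . .
Index 0: author = 1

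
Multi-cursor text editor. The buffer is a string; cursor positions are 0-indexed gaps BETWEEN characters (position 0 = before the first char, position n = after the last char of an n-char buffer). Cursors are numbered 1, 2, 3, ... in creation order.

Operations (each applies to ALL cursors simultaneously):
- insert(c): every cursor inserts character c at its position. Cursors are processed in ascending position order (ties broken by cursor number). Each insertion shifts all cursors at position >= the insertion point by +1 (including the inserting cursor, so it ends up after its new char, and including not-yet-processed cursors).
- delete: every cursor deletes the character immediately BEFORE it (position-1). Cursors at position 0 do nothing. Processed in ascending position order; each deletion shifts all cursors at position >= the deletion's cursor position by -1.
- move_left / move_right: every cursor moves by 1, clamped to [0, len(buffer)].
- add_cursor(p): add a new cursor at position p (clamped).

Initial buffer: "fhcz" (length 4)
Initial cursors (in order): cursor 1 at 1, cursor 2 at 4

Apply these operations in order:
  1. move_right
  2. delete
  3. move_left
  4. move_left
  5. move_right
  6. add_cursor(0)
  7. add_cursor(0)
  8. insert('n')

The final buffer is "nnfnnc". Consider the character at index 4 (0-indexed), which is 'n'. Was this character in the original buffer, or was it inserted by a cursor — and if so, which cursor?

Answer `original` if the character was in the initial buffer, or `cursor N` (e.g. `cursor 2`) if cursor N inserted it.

After op 1 (move_right): buffer="fhcz" (len 4), cursors c1@2 c2@4, authorship ....
After op 2 (delete): buffer="fc" (len 2), cursors c1@1 c2@2, authorship ..
After op 3 (move_left): buffer="fc" (len 2), cursors c1@0 c2@1, authorship ..
After op 4 (move_left): buffer="fc" (len 2), cursors c1@0 c2@0, authorship ..
After op 5 (move_right): buffer="fc" (len 2), cursors c1@1 c2@1, authorship ..
After op 6 (add_cursor(0)): buffer="fc" (len 2), cursors c3@0 c1@1 c2@1, authorship ..
After op 7 (add_cursor(0)): buffer="fc" (len 2), cursors c3@0 c4@0 c1@1 c2@1, authorship ..
After op 8 (insert('n')): buffer="nnfnnc" (len 6), cursors c3@2 c4@2 c1@5 c2@5, authorship 34.12.
Authorship (.=original, N=cursor N): 3 4 . 1 2 .
Index 4: author = 2

Answer: cursor 2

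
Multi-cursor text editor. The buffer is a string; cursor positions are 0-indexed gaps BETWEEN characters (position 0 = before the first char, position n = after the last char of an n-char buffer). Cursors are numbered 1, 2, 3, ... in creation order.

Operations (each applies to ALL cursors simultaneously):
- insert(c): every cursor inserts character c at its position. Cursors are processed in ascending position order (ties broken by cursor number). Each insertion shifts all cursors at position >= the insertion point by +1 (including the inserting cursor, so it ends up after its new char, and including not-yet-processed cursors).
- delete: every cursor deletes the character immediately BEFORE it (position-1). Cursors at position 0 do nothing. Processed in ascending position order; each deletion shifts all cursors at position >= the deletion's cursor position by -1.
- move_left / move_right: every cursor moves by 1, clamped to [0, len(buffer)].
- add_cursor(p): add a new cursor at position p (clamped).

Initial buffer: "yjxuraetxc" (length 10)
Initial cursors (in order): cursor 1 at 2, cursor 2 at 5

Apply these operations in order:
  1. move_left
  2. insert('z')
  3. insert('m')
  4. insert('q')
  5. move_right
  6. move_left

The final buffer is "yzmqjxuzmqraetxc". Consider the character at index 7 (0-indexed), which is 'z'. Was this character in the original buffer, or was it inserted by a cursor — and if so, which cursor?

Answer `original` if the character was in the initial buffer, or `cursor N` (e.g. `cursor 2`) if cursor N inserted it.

Answer: cursor 2

Derivation:
After op 1 (move_left): buffer="yjxuraetxc" (len 10), cursors c1@1 c2@4, authorship ..........
After op 2 (insert('z')): buffer="yzjxuzraetxc" (len 12), cursors c1@2 c2@6, authorship .1...2......
After op 3 (insert('m')): buffer="yzmjxuzmraetxc" (len 14), cursors c1@3 c2@8, authorship .11...22......
After op 4 (insert('q')): buffer="yzmqjxuzmqraetxc" (len 16), cursors c1@4 c2@10, authorship .111...222......
After op 5 (move_right): buffer="yzmqjxuzmqraetxc" (len 16), cursors c1@5 c2@11, authorship .111...222......
After op 6 (move_left): buffer="yzmqjxuzmqraetxc" (len 16), cursors c1@4 c2@10, authorship .111...222......
Authorship (.=original, N=cursor N): . 1 1 1 . . . 2 2 2 . . . . . .
Index 7: author = 2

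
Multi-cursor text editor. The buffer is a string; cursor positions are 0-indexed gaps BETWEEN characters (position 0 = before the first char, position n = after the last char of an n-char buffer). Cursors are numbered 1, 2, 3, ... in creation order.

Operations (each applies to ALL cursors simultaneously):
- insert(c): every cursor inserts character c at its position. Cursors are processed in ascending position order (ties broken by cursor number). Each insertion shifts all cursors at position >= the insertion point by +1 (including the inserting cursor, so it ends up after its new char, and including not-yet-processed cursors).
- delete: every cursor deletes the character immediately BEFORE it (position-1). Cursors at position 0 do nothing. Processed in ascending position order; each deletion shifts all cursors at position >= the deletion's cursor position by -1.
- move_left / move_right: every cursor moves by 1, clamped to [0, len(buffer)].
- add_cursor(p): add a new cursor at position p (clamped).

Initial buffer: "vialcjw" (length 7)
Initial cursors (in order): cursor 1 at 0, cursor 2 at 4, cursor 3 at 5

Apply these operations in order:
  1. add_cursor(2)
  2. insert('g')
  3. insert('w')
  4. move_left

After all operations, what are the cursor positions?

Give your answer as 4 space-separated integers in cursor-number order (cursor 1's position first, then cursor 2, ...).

Answer: 1 9 12 5

Derivation:
After op 1 (add_cursor(2)): buffer="vialcjw" (len 7), cursors c1@0 c4@2 c2@4 c3@5, authorship .......
After op 2 (insert('g')): buffer="gvigalgcgjw" (len 11), cursors c1@1 c4@4 c2@7 c3@9, authorship 1..4..2.3..
After op 3 (insert('w')): buffer="gwvigwalgwcgwjw" (len 15), cursors c1@2 c4@6 c2@10 c3@13, authorship 11..44..22.33..
After op 4 (move_left): buffer="gwvigwalgwcgwjw" (len 15), cursors c1@1 c4@5 c2@9 c3@12, authorship 11..44..22.33..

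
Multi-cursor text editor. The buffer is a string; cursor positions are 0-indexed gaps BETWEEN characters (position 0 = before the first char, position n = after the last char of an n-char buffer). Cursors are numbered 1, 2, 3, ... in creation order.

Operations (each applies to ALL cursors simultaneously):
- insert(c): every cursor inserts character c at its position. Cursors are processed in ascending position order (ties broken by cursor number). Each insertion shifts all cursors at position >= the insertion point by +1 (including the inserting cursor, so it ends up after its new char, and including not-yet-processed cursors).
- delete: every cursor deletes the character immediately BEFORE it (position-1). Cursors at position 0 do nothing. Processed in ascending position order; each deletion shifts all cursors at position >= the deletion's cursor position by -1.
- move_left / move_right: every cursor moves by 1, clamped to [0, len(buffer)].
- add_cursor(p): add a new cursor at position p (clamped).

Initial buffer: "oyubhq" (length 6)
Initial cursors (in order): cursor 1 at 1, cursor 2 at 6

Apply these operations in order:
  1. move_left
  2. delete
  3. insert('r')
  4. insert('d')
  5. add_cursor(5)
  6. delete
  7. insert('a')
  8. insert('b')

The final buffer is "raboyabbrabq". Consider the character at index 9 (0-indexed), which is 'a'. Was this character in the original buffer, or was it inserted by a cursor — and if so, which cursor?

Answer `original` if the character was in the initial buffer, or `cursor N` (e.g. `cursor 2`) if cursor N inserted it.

Answer: cursor 2

Derivation:
After op 1 (move_left): buffer="oyubhq" (len 6), cursors c1@0 c2@5, authorship ......
After op 2 (delete): buffer="oyubq" (len 5), cursors c1@0 c2@4, authorship .....
After op 3 (insert('r')): buffer="royubrq" (len 7), cursors c1@1 c2@6, authorship 1....2.
After op 4 (insert('d')): buffer="rdoyubrdq" (len 9), cursors c1@2 c2@8, authorship 11....22.
After op 5 (add_cursor(5)): buffer="rdoyubrdq" (len 9), cursors c1@2 c3@5 c2@8, authorship 11....22.
After op 6 (delete): buffer="roybrq" (len 6), cursors c1@1 c3@3 c2@5, authorship 1...2.
After op 7 (insert('a')): buffer="raoyabraq" (len 9), cursors c1@2 c3@5 c2@8, authorship 11..3.22.
After op 8 (insert('b')): buffer="raboyabbrabq" (len 12), cursors c1@3 c3@7 c2@11, authorship 111..33.222.
Authorship (.=original, N=cursor N): 1 1 1 . . 3 3 . 2 2 2 .
Index 9: author = 2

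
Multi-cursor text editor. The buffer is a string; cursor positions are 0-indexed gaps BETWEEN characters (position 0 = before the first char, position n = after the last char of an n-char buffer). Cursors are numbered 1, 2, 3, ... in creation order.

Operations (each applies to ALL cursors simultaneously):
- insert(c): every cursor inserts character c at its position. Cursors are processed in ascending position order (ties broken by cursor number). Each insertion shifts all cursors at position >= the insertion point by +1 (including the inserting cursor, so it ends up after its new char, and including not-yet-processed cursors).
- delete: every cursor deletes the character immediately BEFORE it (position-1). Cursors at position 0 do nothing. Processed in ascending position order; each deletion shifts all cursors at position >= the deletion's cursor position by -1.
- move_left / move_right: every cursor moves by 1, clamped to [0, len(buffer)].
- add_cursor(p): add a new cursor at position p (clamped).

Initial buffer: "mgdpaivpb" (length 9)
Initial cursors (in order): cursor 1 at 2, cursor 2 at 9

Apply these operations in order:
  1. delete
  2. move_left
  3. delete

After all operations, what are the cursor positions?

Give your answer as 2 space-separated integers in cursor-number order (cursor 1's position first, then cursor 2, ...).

Answer: 0 5

Derivation:
After op 1 (delete): buffer="mdpaivp" (len 7), cursors c1@1 c2@7, authorship .......
After op 2 (move_left): buffer="mdpaivp" (len 7), cursors c1@0 c2@6, authorship .......
After op 3 (delete): buffer="mdpaip" (len 6), cursors c1@0 c2@5, authorship ......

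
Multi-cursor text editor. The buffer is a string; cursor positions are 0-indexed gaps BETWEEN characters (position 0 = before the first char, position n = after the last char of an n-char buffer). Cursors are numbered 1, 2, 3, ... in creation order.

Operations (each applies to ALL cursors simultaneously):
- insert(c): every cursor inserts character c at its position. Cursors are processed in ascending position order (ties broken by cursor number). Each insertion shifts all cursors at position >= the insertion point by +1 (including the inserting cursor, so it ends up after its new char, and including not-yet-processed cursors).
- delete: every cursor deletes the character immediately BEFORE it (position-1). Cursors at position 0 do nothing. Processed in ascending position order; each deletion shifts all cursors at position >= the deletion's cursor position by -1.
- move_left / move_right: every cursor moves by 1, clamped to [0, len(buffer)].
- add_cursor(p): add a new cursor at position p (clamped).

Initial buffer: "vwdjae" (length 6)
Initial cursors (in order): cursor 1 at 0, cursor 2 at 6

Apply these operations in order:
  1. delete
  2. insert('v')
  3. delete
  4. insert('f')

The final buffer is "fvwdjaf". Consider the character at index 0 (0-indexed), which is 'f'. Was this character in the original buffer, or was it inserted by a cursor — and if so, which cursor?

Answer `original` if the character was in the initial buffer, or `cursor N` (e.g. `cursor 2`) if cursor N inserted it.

After op 1 (delete): buffer="vwdja" (len 5), cursors c1@0 c2@5, authorship .....
After op 2 (insert('v')): buffer="vvwdjav" (len 7), cursors c1@1 c2@7, authorship 1.....2
After op 3 (delete): buffer="vwdja" (len 5), cursors c1@0 c2@5, authorship .....
After op 4 (insert('f')): buffer="fvwdjaf" (len 7), cursors c1@1 c2@7, authorship 1.....2
Authorship (.=original, N=cursor N): 1 . . . . . 2
Index 0: author = 1

Answer: cursor 1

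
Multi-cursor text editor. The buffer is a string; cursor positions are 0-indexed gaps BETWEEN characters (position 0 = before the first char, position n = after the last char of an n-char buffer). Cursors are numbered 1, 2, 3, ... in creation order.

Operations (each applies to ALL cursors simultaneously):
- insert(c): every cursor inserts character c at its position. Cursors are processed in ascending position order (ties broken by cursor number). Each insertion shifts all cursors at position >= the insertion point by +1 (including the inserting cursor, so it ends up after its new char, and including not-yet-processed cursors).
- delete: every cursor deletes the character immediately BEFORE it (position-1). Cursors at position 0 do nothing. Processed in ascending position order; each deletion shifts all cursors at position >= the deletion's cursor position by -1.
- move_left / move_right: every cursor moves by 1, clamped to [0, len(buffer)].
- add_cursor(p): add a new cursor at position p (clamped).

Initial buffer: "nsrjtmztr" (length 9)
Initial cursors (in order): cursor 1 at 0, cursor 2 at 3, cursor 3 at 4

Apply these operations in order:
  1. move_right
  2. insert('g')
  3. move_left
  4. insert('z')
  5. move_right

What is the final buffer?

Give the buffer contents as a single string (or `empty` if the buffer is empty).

Answer: nzgsrjzgtzgmztr

Derivation:
After op 1 (move_right): buffer="nsrjtmztr" (len 9), cursors c1@1 c2@4 c3@5, authorship .........
After op 2 (insert('g')): buffer="ngsrjgtgmztr" (len 12), cursors c1@2 c2@6 c3@8, authorship .1...2.3....
After op 3 (move_left): buffer="ngsrjgtgmztr" (len 12), cursors c1@1 c2@5 c3@7, authorship .1...2.3....
After op 4 (insert('z')): buffer="nzgsrjzgtzgmztr" (len 15), cursors c1@2 c2@7 c3@10, authorship .11...22.33....
After op 5 (move_right): buffer="nzgsrjzgtzgmztr" (len 15), cursors c1@3 c2@8 c3@11, authorship .11...22.33....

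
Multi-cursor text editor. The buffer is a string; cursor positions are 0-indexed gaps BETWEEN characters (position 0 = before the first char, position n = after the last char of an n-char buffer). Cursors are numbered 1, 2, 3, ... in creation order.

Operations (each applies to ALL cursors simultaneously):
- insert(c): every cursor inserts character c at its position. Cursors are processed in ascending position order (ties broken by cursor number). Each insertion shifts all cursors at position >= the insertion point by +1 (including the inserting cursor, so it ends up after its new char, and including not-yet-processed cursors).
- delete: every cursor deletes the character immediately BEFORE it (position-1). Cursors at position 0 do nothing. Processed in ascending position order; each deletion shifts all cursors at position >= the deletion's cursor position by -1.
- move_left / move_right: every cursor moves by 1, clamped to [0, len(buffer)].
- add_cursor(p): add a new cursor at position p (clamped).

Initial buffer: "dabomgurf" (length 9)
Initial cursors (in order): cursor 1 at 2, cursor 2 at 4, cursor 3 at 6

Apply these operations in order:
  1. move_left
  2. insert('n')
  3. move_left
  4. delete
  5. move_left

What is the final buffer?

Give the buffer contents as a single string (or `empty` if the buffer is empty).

Answer: nanongurf

Derivation:
After op 1 (move_left): buffer="dabomgurf" (len 9), cursors c1@1 c2@3 c3@5, authorship .........
After op 2 (insert('n')): buffer="dnabnomngurf" (len 12), cursors c1@2 c2@5 c3@8, authorship .1..2..3....
After op 3 (move_left): buffer="dnabnomngurf" (len 12), cursors c1@1 c2@4 c3@7, authorship .1..2..3....
After op 4 (delete): buffer="nanongurf" (len 9), cursors c1@0 c2@2 c3@4, authorship 1.2.3....
After op 5 (move_left): buffer="nanongurf" (len 9), cursors c1@0 c2@1 c3@3, authorship 1.2.3....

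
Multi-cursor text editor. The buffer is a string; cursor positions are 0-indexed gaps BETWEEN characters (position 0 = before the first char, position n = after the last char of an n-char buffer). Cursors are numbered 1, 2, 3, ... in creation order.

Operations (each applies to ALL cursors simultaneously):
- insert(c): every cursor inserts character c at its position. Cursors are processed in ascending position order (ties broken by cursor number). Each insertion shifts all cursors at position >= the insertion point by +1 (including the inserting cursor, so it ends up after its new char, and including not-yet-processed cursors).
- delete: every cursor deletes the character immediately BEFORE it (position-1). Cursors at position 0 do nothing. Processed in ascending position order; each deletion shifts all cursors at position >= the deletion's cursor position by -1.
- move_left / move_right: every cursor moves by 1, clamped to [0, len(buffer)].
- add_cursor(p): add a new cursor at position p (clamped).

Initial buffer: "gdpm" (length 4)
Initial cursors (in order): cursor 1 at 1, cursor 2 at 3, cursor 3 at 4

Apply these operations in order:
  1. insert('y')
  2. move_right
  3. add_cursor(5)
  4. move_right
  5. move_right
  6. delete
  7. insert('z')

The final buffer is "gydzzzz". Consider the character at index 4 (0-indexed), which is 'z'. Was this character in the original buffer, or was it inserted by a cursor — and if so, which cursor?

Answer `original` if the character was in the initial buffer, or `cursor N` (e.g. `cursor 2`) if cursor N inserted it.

After op 1 (insert('y')): buffer="gydpymy" (len 7), cursors c1@2 c2@5 c3@7, authorship .1..2.3
After op 2 (move_right): buffer="gydpymy" (len 7), cursors c1@3 c2@6 c3@7, authorship .1..2.3
After op 3 (add_cursor(5)): buffer="gydpymy" (len 7), cursors c1@3 c4@5 c2@6 c3@7, authorship .1..2.3
After op 4 (move_right): buffer="gydpymy" (len 7), cursors c1@4 c4@6 c2@7 c3@7, authorship .1..2.3
After op 5 (move_right): buffer="gydpymy" (len 7), cursors c1@5 c2@7 c3@7 c4@7, authorship .1..2.3
After op 6 (delete): buffer="gyd" (len 3), cursors c1@3 c2@3 c3@3 c4@3, authorship .1.
After op 7 (insert('z')): buffer="gydzzzz" (len 7), cursors c1@7 c2@7 c3@7 c4@7, authorship .1.1234
Authorship (.=original, N=cursor N): . 1 . 1 2 3 4
Index 4: author = 2

Answer: cursor 2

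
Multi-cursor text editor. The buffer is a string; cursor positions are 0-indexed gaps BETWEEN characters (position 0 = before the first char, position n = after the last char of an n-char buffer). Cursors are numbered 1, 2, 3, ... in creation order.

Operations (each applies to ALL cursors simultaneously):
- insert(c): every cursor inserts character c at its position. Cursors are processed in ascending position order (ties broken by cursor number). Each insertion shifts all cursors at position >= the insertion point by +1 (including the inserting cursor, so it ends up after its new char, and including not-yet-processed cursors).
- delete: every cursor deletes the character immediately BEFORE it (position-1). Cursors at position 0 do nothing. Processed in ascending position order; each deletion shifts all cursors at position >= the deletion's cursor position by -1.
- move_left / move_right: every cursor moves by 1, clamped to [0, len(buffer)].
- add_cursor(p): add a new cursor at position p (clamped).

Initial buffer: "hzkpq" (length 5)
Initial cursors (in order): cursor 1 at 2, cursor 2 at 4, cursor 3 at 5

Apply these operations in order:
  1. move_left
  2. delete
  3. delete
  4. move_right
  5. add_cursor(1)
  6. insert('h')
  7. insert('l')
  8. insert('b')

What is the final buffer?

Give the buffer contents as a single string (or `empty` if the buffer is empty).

Answer: qhhhhllllbbbb

Derivation:
After op 1 (move_left): buffer="hzkpq" (len 5), cursors c1@1 c2@3 c3@4, authorship .....
After op 2 (delete): buffer="zq" (len 2), cursors c1@0 c2@1 c3@1, authorship ..
After op 3 (delete): buffer="q" (len 1), cursors c1@0 c2@0 c3@0, authorship .
After op 4 (move_right): buffer="q" (len 1), cursors c1@1 c2@1 c3@1, authorship .
After op 5 (add_cursor(1)): buffer="q" (len 1), cursors c1@1 c2@1 c3@1 c4@1, authorship .
After op 6 (insert('h')): buffer="qhhhh" (len 5), cursors c1@5 c2@5 c3@5 c4@5, authorship .1234
After op 7 (insert('l')): buffer="qhhhhllll" (len 9), cursors c1@9 c2@9 c3@9 c4@9, authorship .12341234
After op 8 (insert('b')): buffer="qhhhhllllbbbb" (len 13), cursors c1@13 c2@13 c3@13 c4@13, authorship .123412341234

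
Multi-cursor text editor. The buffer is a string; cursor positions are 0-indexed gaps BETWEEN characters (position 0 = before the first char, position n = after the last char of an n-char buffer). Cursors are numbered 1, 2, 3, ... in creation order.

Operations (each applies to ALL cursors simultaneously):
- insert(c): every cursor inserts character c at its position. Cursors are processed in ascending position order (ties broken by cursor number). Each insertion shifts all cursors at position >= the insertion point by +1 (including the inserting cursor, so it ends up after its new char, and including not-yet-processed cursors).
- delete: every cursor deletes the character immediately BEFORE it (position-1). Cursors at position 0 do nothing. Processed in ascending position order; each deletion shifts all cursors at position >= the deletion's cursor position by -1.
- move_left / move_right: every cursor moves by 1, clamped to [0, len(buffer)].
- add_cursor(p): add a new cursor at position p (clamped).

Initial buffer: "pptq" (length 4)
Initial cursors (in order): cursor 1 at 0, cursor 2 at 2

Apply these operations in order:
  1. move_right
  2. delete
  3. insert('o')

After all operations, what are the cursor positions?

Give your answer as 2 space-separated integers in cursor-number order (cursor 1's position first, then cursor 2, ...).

After op 1 (move_right): buffer="pptq" (len 4), cursors c1@1 c2@3, authorship ....
After op 2 (delete): buffer="pq" (len 2), cursors c1@0 c2@1, authorship ..
After op 3 (insert('o')): buffer="opoq" (len 4), cursors c1@1 c2@3, authorship 1.2.

Answer: 1 3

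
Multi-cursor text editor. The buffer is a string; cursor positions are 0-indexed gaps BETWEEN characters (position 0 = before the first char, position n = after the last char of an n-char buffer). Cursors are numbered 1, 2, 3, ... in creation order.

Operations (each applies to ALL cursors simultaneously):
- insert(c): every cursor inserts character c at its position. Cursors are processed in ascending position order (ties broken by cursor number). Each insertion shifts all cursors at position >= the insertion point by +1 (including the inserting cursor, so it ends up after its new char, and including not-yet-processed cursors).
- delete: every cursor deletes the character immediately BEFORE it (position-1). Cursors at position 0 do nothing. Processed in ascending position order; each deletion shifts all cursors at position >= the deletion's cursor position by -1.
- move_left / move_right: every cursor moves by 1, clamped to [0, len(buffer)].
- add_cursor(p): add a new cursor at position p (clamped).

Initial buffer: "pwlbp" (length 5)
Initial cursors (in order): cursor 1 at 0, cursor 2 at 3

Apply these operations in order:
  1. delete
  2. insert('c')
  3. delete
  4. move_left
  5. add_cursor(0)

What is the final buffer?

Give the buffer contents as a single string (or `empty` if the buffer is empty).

Answer: pwbp

Derivation:
After op 1 (delete): buffer="pwbp" (len 4), cursors c1@0 c2@2, authorship ....
After op 2 (insert('c')): buffer="cpwcbp" (len 6), cursors c1@1 c2@4, authorship 1..2..
After op 3 (delete): buffer="pwbp" (len 4), cursors c1@0 c2@2, authorship ....
After op 4 (move_left): buffer="pwbp" (len 4), cursors c1@0 c2@1, authorship ....
After op 5 (add_cursor(0)): buffer="pwbp" (len 4), cursors c1@0 c3@0 c2@1, authorship ....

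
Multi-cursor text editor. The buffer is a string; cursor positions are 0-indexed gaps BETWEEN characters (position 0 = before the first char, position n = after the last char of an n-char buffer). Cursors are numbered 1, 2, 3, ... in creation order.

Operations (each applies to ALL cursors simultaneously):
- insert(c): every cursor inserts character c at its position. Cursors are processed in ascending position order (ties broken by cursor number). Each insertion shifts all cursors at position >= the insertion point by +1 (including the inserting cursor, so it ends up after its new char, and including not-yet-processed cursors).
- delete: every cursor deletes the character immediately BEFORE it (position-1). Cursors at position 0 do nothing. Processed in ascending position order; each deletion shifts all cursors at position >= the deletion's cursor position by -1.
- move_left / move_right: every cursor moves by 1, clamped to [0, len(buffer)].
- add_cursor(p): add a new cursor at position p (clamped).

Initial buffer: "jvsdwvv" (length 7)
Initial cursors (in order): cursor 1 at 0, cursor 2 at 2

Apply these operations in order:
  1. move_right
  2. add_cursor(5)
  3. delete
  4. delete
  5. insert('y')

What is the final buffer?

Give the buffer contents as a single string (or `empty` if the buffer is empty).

Answer: yyyvv

Derivation:
After op 1 (move_right): buffer="jvsdwvv" (len 7), cursors c1@1 c2@3, authorship .......
After op 2 (add_cursor(5)): buffer="jvsdwvv" (len 7), cursors c1@1 c2@3 c3@5, authorship .......
After op 3 (delete): buffer="vdvv" (len 4), cursors c1@0 c2@1 c3@2, authorship ....
After op 4 (delete): buffer="vv" (len 2), cursors c1@0 c2@0 c3@0, authorship ..
After op 5 (insert('y')): buffer="yyyvv" (len 5), cursors c1@3 c2@3 c3@3, authorship 123..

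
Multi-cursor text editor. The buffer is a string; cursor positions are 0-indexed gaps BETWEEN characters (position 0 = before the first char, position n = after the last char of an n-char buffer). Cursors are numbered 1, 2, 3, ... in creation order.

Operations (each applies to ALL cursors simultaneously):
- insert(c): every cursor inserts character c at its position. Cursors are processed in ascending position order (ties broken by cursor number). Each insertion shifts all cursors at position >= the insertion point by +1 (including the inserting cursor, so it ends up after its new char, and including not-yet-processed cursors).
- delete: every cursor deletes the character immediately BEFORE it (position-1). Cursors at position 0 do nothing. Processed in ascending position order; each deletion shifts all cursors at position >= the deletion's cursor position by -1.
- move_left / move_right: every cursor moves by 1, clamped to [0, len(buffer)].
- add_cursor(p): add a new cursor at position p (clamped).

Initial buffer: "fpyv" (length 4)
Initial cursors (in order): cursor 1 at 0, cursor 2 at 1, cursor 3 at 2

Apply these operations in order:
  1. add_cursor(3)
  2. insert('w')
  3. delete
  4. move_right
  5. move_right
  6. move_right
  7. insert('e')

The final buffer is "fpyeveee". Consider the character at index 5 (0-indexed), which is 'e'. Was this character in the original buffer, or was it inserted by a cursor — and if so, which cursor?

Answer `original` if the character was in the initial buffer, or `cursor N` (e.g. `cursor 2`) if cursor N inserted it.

Answer: cursor 2

Derivation:
After op 1 (add_cursor(3)): buffer="fpyv" (len 4), cursors c1@0 c2@1 c3@2 c4@3, authorship ....
After op 2 (insert('w')): buffer="wfwpwywv" (len 8), cursors c1@1 c2@3 c3@5 c4@7, authorship 1.2.3.4.
After op 3 (delete): buffer="fpyv" (len 4), cursors c1@0 c2@1 c3@2 c4@3, authorship ....
After op 4 (move_right): buffer="fpyv" (len 4), cursors c1@1 c2@2 c3@3 c4@4, authorship ....
After op 5 (move_right): buffer="fpyv" (len 4), cursors c1@2 c2@3 c3@4 c4@4, authorship ....
After op 6 (move_right): buffer="fpyv" (len 4), cursors c1@3 c2@4 c3@4 c4@4, authorship ....
After op 7 (insert('e')): buffer="fpyeveee" (len 8), cursors c1@4 c2@8 c3@8 c4@8, authorship ...1.234
Authorship (.=original, N=cursor N): . . . 1 . 2 3 4
Index 5: author = 2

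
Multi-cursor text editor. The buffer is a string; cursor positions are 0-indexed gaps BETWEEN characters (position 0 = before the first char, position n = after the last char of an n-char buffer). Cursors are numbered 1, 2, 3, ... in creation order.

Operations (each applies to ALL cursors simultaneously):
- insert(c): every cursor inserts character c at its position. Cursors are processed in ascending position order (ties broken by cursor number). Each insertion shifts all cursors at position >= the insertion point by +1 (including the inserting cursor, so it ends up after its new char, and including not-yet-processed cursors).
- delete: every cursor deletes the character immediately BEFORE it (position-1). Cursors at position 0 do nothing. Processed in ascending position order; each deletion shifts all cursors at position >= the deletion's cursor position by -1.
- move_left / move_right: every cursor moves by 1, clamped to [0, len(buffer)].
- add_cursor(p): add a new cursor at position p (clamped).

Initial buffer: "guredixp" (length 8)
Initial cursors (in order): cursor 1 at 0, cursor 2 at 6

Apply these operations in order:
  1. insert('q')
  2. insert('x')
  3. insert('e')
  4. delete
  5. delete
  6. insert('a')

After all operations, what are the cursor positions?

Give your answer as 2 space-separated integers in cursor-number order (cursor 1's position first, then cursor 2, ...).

Answer: 2 10

Derivation:
After op 1 (insert('q')): buffer="qgurediqxp" (len 10), cursors c1@1 c2@8, authorship 1......2..
After op 2 (insert('x')): buffer="qxgurediqxxp" (len 12), cursors c1@2 c2@10, authorship 11......22..
After op 3 (insert('e')): buffer="qxegurediqxexp" (len 14), cursors c1@3 c2@12, authorship 111......222..
After op 4 (delete): buffer="qxgurediqxxp" (len 12), cursors c1@2 c2@10, authorship 11......22..
After op 5 (delete): buffer="qgurediqxp" (len 10), cursors c1@1 c2@8, authorship 1......2..
After op 6 (insert('a')): buffer="qagurediqaxp" (len 12), cursors c1@2 c2@10, authorship 11......22..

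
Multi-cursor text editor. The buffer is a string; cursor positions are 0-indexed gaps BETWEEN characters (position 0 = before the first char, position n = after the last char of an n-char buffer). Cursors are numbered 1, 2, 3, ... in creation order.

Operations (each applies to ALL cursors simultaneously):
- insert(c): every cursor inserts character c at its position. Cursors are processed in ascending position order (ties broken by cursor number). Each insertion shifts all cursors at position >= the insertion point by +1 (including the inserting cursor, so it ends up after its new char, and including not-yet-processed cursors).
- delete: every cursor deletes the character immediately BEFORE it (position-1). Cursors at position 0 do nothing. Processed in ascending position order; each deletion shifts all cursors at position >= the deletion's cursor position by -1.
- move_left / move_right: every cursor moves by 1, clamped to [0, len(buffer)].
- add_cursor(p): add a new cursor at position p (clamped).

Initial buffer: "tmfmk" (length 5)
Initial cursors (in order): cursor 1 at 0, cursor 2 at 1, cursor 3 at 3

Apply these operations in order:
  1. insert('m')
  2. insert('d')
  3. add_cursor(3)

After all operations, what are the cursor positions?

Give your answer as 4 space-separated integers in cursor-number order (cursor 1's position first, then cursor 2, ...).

Answer: 2 5 9 3

Derivation:
After op 1 (insert('m')): buffer="mtmmfmmk" (len 8), cursors c1@1 c2@3 c3@6, authorship 1.2..3..
After op 2 (insert('d')): buffer="mdtmdmfmdmk" (len 11), cursors c1@2 c2@5 c3@9, authorship 11.22..33..
After op 3 (add_cursor(3)): buffer="mdtmdmfmdmk" (len 11), cursors c1@2 c4@3 c2@5 c3@9, authorship 11.22..33..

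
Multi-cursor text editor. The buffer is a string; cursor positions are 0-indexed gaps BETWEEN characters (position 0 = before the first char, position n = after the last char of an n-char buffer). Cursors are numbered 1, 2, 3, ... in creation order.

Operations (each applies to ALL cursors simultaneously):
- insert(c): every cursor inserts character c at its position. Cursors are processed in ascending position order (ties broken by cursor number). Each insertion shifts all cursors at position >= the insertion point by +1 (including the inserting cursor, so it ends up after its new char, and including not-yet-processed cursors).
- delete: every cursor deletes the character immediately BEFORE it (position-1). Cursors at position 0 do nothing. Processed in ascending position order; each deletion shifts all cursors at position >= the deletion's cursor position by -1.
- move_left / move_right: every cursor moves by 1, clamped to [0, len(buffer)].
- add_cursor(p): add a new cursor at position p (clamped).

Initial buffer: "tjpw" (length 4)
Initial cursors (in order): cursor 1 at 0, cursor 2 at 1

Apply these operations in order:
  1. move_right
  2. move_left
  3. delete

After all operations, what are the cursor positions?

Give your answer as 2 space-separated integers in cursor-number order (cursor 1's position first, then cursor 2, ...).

After op 1 (move_right): buffer="tjpw" (len 4), cursors c1@1 c2@2, authorship ....
After op 2 (move_left): buffer="tjpw" (len 4), cursors c1@0 c2@1, authorship ....
After op 3 (delete): buffer="jpw" (len 3), cursors c1@0 c2@0, authorship ...

Answer: 0 0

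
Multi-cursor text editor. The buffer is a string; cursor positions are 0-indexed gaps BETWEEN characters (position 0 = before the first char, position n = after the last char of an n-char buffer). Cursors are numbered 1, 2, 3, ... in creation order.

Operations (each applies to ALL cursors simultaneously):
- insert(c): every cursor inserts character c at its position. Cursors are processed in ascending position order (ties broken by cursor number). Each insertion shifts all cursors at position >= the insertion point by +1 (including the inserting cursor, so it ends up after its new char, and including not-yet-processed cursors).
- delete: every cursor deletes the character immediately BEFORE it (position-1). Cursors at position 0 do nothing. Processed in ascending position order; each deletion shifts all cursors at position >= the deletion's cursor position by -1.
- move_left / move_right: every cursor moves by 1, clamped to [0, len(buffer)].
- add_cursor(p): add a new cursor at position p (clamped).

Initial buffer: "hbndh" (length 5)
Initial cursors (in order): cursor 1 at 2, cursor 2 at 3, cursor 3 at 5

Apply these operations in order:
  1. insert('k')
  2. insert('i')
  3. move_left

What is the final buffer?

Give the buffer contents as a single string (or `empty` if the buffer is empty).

Answer: hbkinkidhki

Derivation:
After op 1 (insert('k')): buffer="hbknkdhk" (len 8), cursors c1@3 c2@5 c3@8, authorship ..1.2..3
After op 2 (insert('i')): buffer="hbkinkidhki" (len 11), cursors c1@4 c2@7 c3@11, authorship ..11.22..33
After op 3 (move_left): buffer="hbkinkidhki" (len 11), cursors c1@3 c2@6 c3@10, authorship ..11.22..33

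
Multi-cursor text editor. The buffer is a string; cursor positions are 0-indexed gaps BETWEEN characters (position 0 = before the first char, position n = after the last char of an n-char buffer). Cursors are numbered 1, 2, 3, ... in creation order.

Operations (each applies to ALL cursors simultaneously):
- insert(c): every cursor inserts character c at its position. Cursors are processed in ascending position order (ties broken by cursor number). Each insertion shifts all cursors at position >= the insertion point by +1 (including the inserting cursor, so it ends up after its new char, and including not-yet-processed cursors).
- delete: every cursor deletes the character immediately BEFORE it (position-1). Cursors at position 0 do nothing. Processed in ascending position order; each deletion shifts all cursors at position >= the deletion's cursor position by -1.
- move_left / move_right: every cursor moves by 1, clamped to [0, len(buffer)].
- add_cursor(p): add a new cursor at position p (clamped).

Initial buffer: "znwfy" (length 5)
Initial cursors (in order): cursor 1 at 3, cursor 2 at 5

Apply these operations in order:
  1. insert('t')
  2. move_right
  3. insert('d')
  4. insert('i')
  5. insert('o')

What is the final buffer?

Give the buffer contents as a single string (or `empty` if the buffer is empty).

After op 1 (insert('t')): buffer="znwtfyt" (len 7), cursors c1@4 c2@7, authorship ...1..2
After op 2 (move_right): buffer="znwtfyt" (len 7), cursors c1@5 c2@7, authorship ...1..2
After op 3 (insert('d')): buffer="znwtfdytd" (len 9), cursors c1@6 c2@9, authorship ...1.1.22
After op 4 (insert('i')): buffer="znwtfdiytdi" (len 11), cursors c1@7 c2@11, authorship ...1.11.222
After op 5 (insert('o')): buffer="znwtfdioytdio" (len 13), cursors c1@8 c2@13, authorship ...1.111.2222

Answer: znwtfdioytdio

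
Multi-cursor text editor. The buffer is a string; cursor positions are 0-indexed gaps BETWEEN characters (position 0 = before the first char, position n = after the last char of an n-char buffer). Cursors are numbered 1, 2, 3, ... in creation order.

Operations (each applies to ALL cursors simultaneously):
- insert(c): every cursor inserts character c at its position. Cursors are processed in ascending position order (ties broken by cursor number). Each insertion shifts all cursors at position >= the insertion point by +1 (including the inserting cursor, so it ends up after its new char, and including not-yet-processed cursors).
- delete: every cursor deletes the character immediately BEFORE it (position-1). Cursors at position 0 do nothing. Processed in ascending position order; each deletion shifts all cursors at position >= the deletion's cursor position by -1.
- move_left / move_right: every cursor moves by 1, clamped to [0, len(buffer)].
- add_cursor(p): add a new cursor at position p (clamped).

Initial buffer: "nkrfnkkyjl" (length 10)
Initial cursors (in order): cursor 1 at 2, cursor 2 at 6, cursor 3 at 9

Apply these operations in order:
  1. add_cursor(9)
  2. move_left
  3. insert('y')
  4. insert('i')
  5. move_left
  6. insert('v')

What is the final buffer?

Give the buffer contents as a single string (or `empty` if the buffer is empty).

Answer: nyvikrfnyvikkyyyivvijl

Derivation:
After op 1 (add_cursor(9)): buffer="nkrfnkkyjl" (len 10), cursors c1@2 c2@6 c3@9 c4@9, authorship ..........
After op 2 (move_left): buffer="nkrfnkkyjl" (len 10), cursors c1@1 c2@5 c3@8 c4@8, authorship ..........
After op 3 (insert('y')): buffer="nykrfnykkyyyjl" (len 14), cursors c1@2 c2@7 c3@12 c4@12, authorship .1....2...34..
After op 4 (insert('i')): buffer="nyikrfnyikkyyyiijl" (len 18), cursors c1@3 c2@9 c3@16 c4@16, authorship .11....22...3434..
After op 5 (move_left): buffer="nyikrfnyikkyyyiijl" (len 18), cursors c1@2 c2@8 c3@15 c4@15, authorship .11....22...3434..
After op 6 (insert('v')): buffer="nyvikrfnyvikkyyyivvijl" (len 22), cursors c1@3 c2@10 c3@19 c4@19, authorship .111....222...343344..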